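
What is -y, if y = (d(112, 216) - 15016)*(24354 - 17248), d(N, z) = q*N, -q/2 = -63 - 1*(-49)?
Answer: 84419280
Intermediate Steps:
q = 28 (q = -2*(-63 - 1*(-49)) = -2*(-63 + 49) = -2*(-14) = 28)
d(N, z) = 28*N
y = -84419280 (y = (28*112 - 15016)*(24354 - 17248) = (3136 - 15016)*7106 = -11880*7106 = -84419280)
-y = -1*(-84419280) = 84419280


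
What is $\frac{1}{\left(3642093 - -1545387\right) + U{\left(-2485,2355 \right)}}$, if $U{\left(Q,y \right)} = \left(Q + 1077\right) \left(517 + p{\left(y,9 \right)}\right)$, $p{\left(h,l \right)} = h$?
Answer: $\frac{1}{1143704} \approx 8.7435 \cdot 10^{-7}$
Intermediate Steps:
$U{\left(Q,y \right)} = \left(517 + y\right) \left(1077 + Q\right)$ ($U{\left(Q,y \right)} = \left(Q + 1077\right) \left(517 + y\right) = \left(1077 + Q\right) \left(517 + y\right) = \left(517 + y\right) \left(1077 + Q\right)$)
$\frac{1}{\left(3642093 - -1545387\right) + U{\left(-2485,2355 \right)}} = \frac{1}{\left(3642093 - -1545387\right) + \left(556809 + 517 \left(-2485\right) + 1077 \cdot 2355 - 5852175\right)} = \frac{1}{\left(3642093 + 1545387\right) + \left(556809 - 1284745 + 2536335 - 5852175\right)} = \frac{1}{5187480 - 4043776} = \frac{1}{1143704}$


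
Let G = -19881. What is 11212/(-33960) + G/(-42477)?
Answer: 16575553/120209910 ≈ 0.13789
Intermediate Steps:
11212/(-33960) + G/(-42477) = 11212/(-33960) - 19881/(-42477) = 11212*(-1/33960) - 19881*(-1/42477) = -2803/8490 + 6627/14159 = 16575553/120209910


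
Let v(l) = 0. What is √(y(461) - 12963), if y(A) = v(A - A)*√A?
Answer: I*√12963 ≈ 113.86*I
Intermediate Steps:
y(A) = 0 (y(A) = 0*√A = 0)
√(y(461) - 12963) = √(0 - 12963) = √(-12963) = I*√12963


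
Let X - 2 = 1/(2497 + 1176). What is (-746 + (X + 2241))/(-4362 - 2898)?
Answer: -22721/110190 ≈ -0.20620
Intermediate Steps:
X = 7347/3673 (X = 2 + 1/(2497 + 1176) = 2 + 1/3673 = 7347/3673 ≈ 2.0003)
(-746 + (X + 2241))/(-4362 - 2898) = (-746 + (7347/3673 + 2241))/(-4362 - 2898) = (-746 + 8238540/3673)/(-7260) = (5498482/3673)*(-1/7260) = -22721/110190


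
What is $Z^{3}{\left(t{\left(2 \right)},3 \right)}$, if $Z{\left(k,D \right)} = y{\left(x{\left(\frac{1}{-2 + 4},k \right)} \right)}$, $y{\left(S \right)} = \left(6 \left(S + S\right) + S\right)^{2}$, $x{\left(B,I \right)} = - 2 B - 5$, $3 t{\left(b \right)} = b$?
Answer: $225199600704$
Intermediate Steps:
$t{\left(b \right)} = \frac{b}{3}$
$x{\left(B,I \right)} = -5 - 2 B$
$y{\left(S \right)} = 169 S^{2}$ ($y{\left(S \right)} = \left(6 \cdot 2 S + S\right)^{2} = \left(12 S + S\right)^{2} = \left(13 S\right)^{2} = 169 S^{2}$)
$Z{\left(k,D \right)} = 6084$ ($Z{\left(k,D \right)} = 169 \left(-5 - \frac{2}{-2 + 4}\right)^{2} = 169 \left(-5 - \frac{2}{2}\right)^{2} = 169 \left(-5 - 1\right)^{2} = 169 \left(-6\right)^{2} = 169 \cdot 36 = 6084$)
$Z^{3}{\left(t{\left(2 \right)},3 \right)} = 6084^{3} = 225199600704$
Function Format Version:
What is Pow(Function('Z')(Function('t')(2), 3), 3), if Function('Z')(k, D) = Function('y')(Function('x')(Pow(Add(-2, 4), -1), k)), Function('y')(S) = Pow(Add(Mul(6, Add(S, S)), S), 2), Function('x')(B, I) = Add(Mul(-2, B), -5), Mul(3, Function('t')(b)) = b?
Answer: 225199600704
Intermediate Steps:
Function('t')(b) = Mul(Rational(1, 3), b)
Function('x')(B, I) = Add(-5, Mul(-2, B))
Function('y')(S) = Mul(169, Pow(S, 2)) (Function('y')(S) = Pow(Add(Mul(6, Mul(2, S)), S), 2) = Pow(Add(Mul(12, S), S), 2) = Pow(Mul(13, S), 2) = Mul(169, Pow(S, 2)))
Function('Z')(k, D) = 6084 (Function('Z')(k, D) = Mul(169, Pow(Add(-5, Mul(-2, Pow(Add(-2, 4), -1))), 2)) = Mul(169, Pow(Add(-5, Mul(-2, Pow(2, -1))), 2)) = Mul(169, Pow(Add(-5, Mul(-2, Rational(1, 2))), 2)) = Mul(169, Pow(Add(-5, -1), 2)) = Mul(169, Pow(-6, 2)) = Mul(169, 36) = 6084)
Pow(Function('Z')(Function('t')(2), 3), 3) = Pow(6084, 3) = 225199600704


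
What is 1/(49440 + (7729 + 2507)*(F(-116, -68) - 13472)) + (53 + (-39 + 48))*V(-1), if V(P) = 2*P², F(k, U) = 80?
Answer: 16991852927/137031072 ≈ 124.00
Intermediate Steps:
1/(49440 + (7729 + 2507)*(F(-116, -68) - 13472)) + (53 + (-39 + 48))*V(-1) = 1/(49440 + (7729 + 2507)*(80 - 13472)) + (53 + (-39 + 48))*(2*(-1)²) = 1/(49440 + 10236*(-13392)) + (53 + 9)*(2*1) = 1/(49440 - 137080512) + 62*2 = 1/(-137031072) + 124 = -1/137031072 + 124 = 16991852927/137031072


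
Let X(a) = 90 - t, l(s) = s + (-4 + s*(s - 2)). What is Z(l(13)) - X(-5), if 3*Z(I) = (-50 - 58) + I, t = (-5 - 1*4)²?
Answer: 17/3 ≈ 5.6667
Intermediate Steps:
t = 81 (t = (-5 - 4)² = (-9)² = 81)
l(s) = -4 + s + s*(-2 + s) (l(s) = s + (-4 + s*(-2 + s)) = -4 + s + s*(-2 + s))
Z(I) = -36 + I/3 (Z(I) = ((-50 - 58) + I)/3 = (-108 + I)/3 = -36 + I/3)
X(a) = 9 (X(a) = 90 - 1*81 = 90 - 81 = 9)
Z(l(13)) - X(-5) = (-36 + (-4 + 13² - 1*13)/3) - 1*9 = (-36 + (-4 + 169 - 13)/3) - 9 = (-36 + (⅓)*152) - 9 = (-36 + 152/3) - 9 = 44/3 - 9 = 17/3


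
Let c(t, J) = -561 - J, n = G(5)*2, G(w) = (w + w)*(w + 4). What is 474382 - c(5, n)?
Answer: 475123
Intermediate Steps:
G(w) = 2*w*(4 + w) (G(w) = (2*w)*(4 + w) = 2*w*(4 + w))
n = 180 (n = (2*5*(4 + 5))*2 = (2*5*9)*2 = 90*2 = 180)
474382 - c(5, n) = 474382 - (-561 - 1*180) = 474382 - (-561 - 180) = 474382 - 1*(-741) = 474382 + 741 = 475123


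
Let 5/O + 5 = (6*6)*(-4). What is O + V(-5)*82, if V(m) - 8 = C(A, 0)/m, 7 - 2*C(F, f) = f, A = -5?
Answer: 445932/745 ≈ 598.57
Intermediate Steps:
C(F, f) = 7/2 - f/2
O = -5/149 (O = 5/(-5 + (6*6)*(-4)) = 5/(-5 + 36*(-4)) = 5/(-5 - 144) = 5/(-149) = 5*(-1/149) = -5/149 ≈ -0.033557)
V(m) = 8 + 7/(2*m) (V(m) = 8 + (7/2 - 1/2*0)/m = 8 + (7/2 + 0)/m = 8 + 7/(2*m))
O + V(-5)*82 = -5/149 + (8 + (7/2)/(-5))*82 = -5/149 + (8 + (7/2)*(-1/5))*82 = -5/149 + (8 - 7/10)*82 = -5/149 + (73/10)*82 = -5/149 + 2993/5 = 445932/745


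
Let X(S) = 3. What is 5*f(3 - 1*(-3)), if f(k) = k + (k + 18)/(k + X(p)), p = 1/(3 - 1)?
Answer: 130/3 ≈ 43.333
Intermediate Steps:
p = ½ (p = 1/2 = ½ ≈ 0.50000)
f(k) = k + (18 + k)/(3 + k) (f(k) = k + (k + 18)/(k + 3) = k + (18 + k)/(3 + k))
5*f(3 - 1*(-3)) = 5*((18 + (3 - 1*(-3))² + 4*(3 - 1*(-3)))/(3 + (3 - 1*(-3)))) = 5*((18 + (3 + 3)² + 4*(3 + 3))/(3 + (3 + 3))) = 5*((18 + 6² + 4*6)/(3 + 6)) = 5*((18 + 36 + 24)/9) = 5*((⅑)*78) = 5*(26/3) = 130/3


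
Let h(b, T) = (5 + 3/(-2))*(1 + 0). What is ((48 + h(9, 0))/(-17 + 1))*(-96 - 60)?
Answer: 4017/8 ≈ 502.13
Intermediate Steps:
h(b, T) = 7/2 (h(b, T) = (5 + 3*(-½))*1 = (5 - 3/2)*1 = (7/2)*1 = 7/2)
((48 + h(9, 0))/(-17 + 1))*(-96 - 60) = ((48 + 7/2)/(-17 + 1))*(-96 - 60) = ((103/2)/(-16))*(-156) = ((103/2)*(-1/16))*(-156) = -103/32*(-156) = 4017/8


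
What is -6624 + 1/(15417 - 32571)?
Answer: -113628097/17154 ≈ -6624.0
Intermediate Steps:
-6624 + 1/(15417 - 32571) = -6624 + 1/(-17154) = -6624 - 1/17154 = -113628097/17154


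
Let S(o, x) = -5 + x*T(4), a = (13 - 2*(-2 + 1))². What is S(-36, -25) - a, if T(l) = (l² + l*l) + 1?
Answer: -1055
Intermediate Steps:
T(l) = 1 + 2*l² (T(l) = (l² + l²) + 1 = 2*l² + 1 = 1 + 2*l²)
a = 225 (a = (13 - 2*(-1))² = (13 + 2)² = 15² = 225)
S(o, x) = -5 + 33*x (S(o, x) = -5 + x*(1 + 2*4²) = -5 + x*(1 + 2*16) = -5 + x*(1 + 32) = -5 + x*33 = -5 + 33*x)
S(-36, -25) - a = (-5 + 33*(-25)) - 1*225 = (-5 - 825) - 225 = -830 - 225 = -1055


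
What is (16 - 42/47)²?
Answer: 504100/2209 ≈ 228.20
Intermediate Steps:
(16 - 42/47)² = (710/47)² = 504100/2209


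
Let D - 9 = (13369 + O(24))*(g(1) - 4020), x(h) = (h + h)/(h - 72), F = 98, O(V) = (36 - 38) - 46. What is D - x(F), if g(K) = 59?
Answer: -685938234/13 ≈ -5.2764e+7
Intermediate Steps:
O(V) = -48 (O(V) = -2 - 46 = -48)
x(h) = 2*h/(-72 + h) (x(h) = (2*h)/(-72 + h) = 2*h/(-72 + h))
D = -52764472 (D = 9 + (13369 - 48)*(59 - 4020) = 9 + 13321*(-3961) = 9 - 52764481 = -52764472)
D - x(F) = -52764472 - 2*98/(-72 + 98) = -52764472 - 2*98/26 = -52764472 - 1*98/13 = -52764472 - 98/13 = -685938234/13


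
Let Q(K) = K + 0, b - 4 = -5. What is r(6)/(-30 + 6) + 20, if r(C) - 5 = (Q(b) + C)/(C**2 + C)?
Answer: 19945/1008 ≈ 19.787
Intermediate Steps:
b = -1 (b = 4 - 5 = -1)
Q(K) = K
r(C) = 5 + (-1 + C)/(C + C**2) (r(C) = 5 + (-1 + C)/(C**2 + C) = 5 + (-1 + C)/(C + C**2))
r(6)/(-30 + 6) + 20 = ((-1 + 5*6**2 + 6*6)/(6*(1 + 6)))/(-30 + 6) + 20 = ((1/6)*(-1 + 5*36 + 36)/7)/(-24) + 20 = ((1/6)*(1/7)*(-1 + 180 + 36))*(-1/24) + 20 = ((1/6)*(1/7)*215)*(-1/24) + 20 = (215/42)*(-1/24) + 20 = -215/1008 + 20 = 19945/1008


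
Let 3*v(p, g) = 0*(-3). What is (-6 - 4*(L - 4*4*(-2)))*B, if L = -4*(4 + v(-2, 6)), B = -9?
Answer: 630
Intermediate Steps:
v(p, g) = 0 (v(p, g) = (0*(-3))/3 = (1/3)*0 = 0)
L = -16 (L = -4*(4 + 0) = -4*4 = -16)
(-6 - 4*(L - 4*4*(-2)))*B = (-6 - 4*(-16 - 4*4*(-2)))*(-9) = (-6 - 4*(-16 - 16*(-2)))*(-9) = (-6 - 4*(-16 + 32))*(-9) = (-6 - 4*16)*(-9) = (-6 - 64)*(-9) = -70*(-9) = 630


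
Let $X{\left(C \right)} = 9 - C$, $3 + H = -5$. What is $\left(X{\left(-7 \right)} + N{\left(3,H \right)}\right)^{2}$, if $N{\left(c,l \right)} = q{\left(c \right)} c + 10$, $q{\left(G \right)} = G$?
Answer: $1225$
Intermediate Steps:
$H = -8$ ($H = -3 - 5 = -8$)
$N{\left(c,l \right)} = 10 + c^{2}$ ($N{\left(c,l \right)} = c c + 10 = c^{2} + 10 = 10 + c^{2}$)
$\left(X{\left(-7 \right)} + N{\left(3,H \right)}\right)^{2} = \left(\left(9 - -7\right) + \left(10 + 3^{2}\right)\right)^{2} = \left(\left(9 + 7\right) + \left(10 + 9\right)\right)^{2} = \left(16 + 19\right)^{2} = 35^{2} = 1225$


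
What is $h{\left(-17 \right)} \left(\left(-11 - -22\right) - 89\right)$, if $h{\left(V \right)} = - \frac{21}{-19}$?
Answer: $- \frac{1638}{19} \approx -86.211$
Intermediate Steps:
$h{\left(V \right)} = \frac{21}{19}$ ($h{\left(V \right)} = \left(-21\right) \left(- \frac{1}{19}\right) = \frac{21}{19}$)
$h{\left(-17 \right)} \left(\left(-11 - -22\right) - 89\right) = \frac{21 \left(\left(-11 - -22\right) - 89\right)}{19} = \frac{21 \left(\left(-11 + 22\right) - 89\right)}{19} = \frac{21 \left(11 - 89\right)}{19} = \frac{21}{19} \left(-78\right) = - \frac{1638}{19}$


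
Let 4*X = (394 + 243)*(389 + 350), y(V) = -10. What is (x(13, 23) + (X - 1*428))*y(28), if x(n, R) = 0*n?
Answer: -2345155/2 ≈ -1.1726e+6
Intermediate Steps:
x(n, R) = 0
X = 470743/4 (X = ((394 + 243)*(389 + 350))/4 = (637*739)/4 = (¼)*470743 = 470743/4 ≈ 1.1769e+5)
(x(13, 23) + (X - 1*428))*y(28) = (0 + (470743/4 - 1*428))*(-10) = (0 + (470743/4 - 428))*(-10) = (0 + 469031/4)*(-10) = (469031/4)*(-10) = -2345155/2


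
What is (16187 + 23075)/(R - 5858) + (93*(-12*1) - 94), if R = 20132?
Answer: -8616139/7137 ≈ -1207.3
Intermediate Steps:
(16187 + 23075)/(R - 5858) + (93*(-12*1) - 94) = (16187 + 23075)/(20132 - 5858) + (93*(-12*1) - 94) = 39262/14274 + (93*(-12) - 94) = 39262*(1/14274) + (-1116 - 94) = 19631/7137 - 1210 = -8616139/7137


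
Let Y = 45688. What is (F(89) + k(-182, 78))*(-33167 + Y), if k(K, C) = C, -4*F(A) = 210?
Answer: 638571/2 ≈ 3.1929e+5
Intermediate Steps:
F(A) = -105/2 (F(A) = -¼*210 = -105/2)
(F(89) + k(-182, 78))*(-33167 + Y) = (-105/2 + 78)*(-33167 + 45688) = (51/2)*12521 = 638571/2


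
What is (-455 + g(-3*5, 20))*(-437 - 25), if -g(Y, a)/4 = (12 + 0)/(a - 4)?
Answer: 211596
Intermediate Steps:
g(Y, a) = -48/(-4 + a) (g(Y, a) = -4*(12 + 0)/(a - 4) = -48/(-4 + a))
(-455 + g(-3*5, 20))*(-437 - 25) = (-455 - 48/(-4 + 20))*(-437 - 25) = (-455 - 48/16)*(-462) = (-455 - 48*1/16)*(-462) = (-455 - 3)*(-462) = -458*(-462) = 211596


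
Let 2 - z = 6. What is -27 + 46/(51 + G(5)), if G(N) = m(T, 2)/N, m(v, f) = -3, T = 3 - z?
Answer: -3287/126 ≈ -26.087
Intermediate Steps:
z = -4 (z = 2 - 1*6 = 2 - 6 = -4)
T = 7 (T = 3 - 1*(-4) = 3 + 4 = 7)
G(N) = -3/N
-27 + 46/(51 + G(5)) = -27 + 46/(51 - 3/5) = -27 + 46/(252/5) = -27 + 46*(5/252) = -27 + 115/126 = -3287/126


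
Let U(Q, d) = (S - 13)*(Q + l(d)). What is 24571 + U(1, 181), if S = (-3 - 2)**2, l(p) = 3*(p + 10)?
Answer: 31459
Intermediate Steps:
l(p) = 30 + 3*p (l(p) = 3*(10 + p) = 30 + 3*p)
S = 25 (S = (-5)**2 = 25)
U(Q, d) = 360 + 12*Q + 36*d (U(Q, d) = (25 - 13)*(Q + (30 + 3*d)) = 12*(30 + Q + 3*d) = 360 + 12*Q + 36*d)
24571 + U(1, 181) = 24571 + (360 + 12*1 + 36*181) = 24571 + (360 + 12 + 6516) = 24571 + 6888 = 31459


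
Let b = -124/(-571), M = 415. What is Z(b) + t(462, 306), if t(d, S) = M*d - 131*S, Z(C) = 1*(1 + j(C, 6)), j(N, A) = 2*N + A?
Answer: 86592969/571 ≈ 1.5165e+5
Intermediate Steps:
j(N, A) = A + 2*N
b = 124/571 (b = -124*(-1/571) = 124/571 ≈ 0.21716)
Z(C) = 7 + 2*C (Z(C) = 1*(1 + (6 + 2*C)) = 1*(7 + 2*C) = 7 + 2*C)
t(d, S) = -131*S + 415*d (t(d, S) = 415*d - 131*S = -131*S + 415*d)
Z(b) + t(462, 306) = (7 + 2*(124/571)) + (-131*306 + 415*462) = (7 + 248/571) + (-40086 + 191730) = 4245/571 + 151644 = 86592969/571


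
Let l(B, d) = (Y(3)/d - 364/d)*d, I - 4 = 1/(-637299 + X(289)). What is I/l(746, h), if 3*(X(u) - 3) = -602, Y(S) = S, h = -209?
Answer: -7649957/690408890 ≈ -0.011080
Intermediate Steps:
X(u) = -593/3 (X(u) = 3 + (⅓)*(-602) = 3 - 602/3 = -593/3)
I = 7649957/1912490 (I = 4 + 1/(-637299 - 593/3) = 4 + 1/(-1912490/3) = 4 - 3/1912490 = 7649957/1912490 ≈ 4.0000)
l(B, d) = -361 (l(B, d) = (3/d - 364/d)*d = (-361/d)*d = -361)
I/l(746, h) = (7649957/1912490)/(-361) = (7649957/1912490)*(-1/361) = -7649957/690408890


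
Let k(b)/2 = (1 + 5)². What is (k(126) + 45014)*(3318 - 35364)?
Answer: -1444825956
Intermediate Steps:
k(b) = 72 (k(b) = 2*(1 + 5)² = 2*6² = 2*36 = 72)
(k(126) + 45014)*(3318 - 35364) = (72 + 45014)*(3318 - 35364) = 45086*(-32046) = -1444825956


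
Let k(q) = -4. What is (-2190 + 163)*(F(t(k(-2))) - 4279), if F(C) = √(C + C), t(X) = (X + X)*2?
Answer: 8673533 - 8108*I*√2 ≈ 8.6735e+6 - 11466.0*I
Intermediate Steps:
t(X) = 4*X (t(X) = (2*X)*2 = 4*X)
F(C) = √2*√C (F(C) = √(2*C) = √2*√C)
(-2190 + 163)*(F(t(k(-2))) - 4279) = (-2190 + 163)*(√2*√(4*(-4)) - 4279) = -2027*(√2*√(-16) - 4279) = -2027*(√2*(4*I) - 4279) = -2027*(4*I*√2 - 4279) = -2027*(-4279 + 4*I*√2) = 8673533 - 8108*I*√2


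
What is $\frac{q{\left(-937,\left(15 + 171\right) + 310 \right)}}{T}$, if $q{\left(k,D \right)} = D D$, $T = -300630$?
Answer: $- \frac{123008}{150315} \approx -0.81833$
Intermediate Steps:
$q{\left(k,D \right)} = D^{2}$
$\frac{q{\left(-937,\left(15 + 171\right) + 310 \right)}}{T} = \frac{\left(\left(15 + 171\right) + 310\right)^{2}}{-300630} = \left(186 + 310\right)^{2} \left(- \frac{1}{300630}\right) = 496^{2} \left(- \frac{1}{300630}\right) = 246016 \left(- \frac{1}{300630}\right) = - \frac{123008}{150315}$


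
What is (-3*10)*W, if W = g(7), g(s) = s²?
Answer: -1470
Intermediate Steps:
W = 49 (W = 7² = 49)
(-3*10)*W = -3*10*49 = -30*49 = -1470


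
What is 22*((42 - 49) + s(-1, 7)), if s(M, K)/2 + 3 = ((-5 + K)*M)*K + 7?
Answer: -594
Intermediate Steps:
s(M, K) = 8 + 2*K*M*(-5 + K) (s(M, K) = -6 + 2*(((-5 + K)*M)*K + 7) = -6 + 2*((M*(-5 + K))*K + 7) = -6 + 2*(K*M*(-5 + K) + 7) = -6 + 2*(7 + K*M*(-5 + K)) = -6 + (14 + 2*K*M*(-5 + K)) = 8 + 2*K*M*(-5 + K))
22*((42 - 49) + s(-1, 7)) = 22*((42 - 49) + (8 - 10*7*(-1) + 2*(-1)*7**2)) = 22*(-7 + (8 + 70 + 2*(-1)*49)) = 22*(-7 + (8 + 70 - 98)) = 22*(-7 - 20) = 22*(-27) = -594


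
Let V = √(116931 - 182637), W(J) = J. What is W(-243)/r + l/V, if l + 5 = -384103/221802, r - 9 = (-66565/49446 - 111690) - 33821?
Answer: 12015378/7194558457 + 1493113*I*√65706/14573722212 ≈ 0.0016701 + 0.026262*I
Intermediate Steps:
r = -7194558457/49446 (r = 9 + ((-66565/49446 - 111690) - 33821) = 9 + (-5522690305/49446 - 33821) = 9 - 7195003471/49446 = -7194558457/49446 ≈ -1.4550e+5)
V = I*√65706 (V = √(-65706) = I*√65706 ≈ 256.33*I)
l = -1493113/221802 (l = -5 - 384103/221802 = -1493113/221802 ≈ -6.7317)
W(-243)/r + l/V = -243/(-7194558457/49446) - 1493113*(-I*√65706/65706)/221802 = -243*(-49446/7194558457) - (-1493113)*I*√65706/14573722212 = 12015378/7194558457 + 1493113*I*√65706/14573722212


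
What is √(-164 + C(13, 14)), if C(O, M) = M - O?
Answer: I*√163 ≈ 12.767*I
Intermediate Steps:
√(-164 + C(13, 14)) = √(-164 + (14 - 1*13)) = √(-164 + (14 - 13)) = √(-164 + 1) = √(-163) = I*√163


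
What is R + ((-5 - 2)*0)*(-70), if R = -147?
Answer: -147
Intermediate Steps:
R + ((-5 - 2)*0)*(-70) = -147 + ((-5 - 2)*0)*(-70) = -147 - 7*0*(-70) = -147 + 0*(-70) = -147 + 0 = -147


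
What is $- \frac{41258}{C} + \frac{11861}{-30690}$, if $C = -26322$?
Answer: $\frac{159000463}{134637030} \approx 1.181$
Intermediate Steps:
$- \frac{41258}{C} + \frac{11861}{-30690} = - \frac{41258}{-26322} + \frac{11861}{-30690} = \left(-41258\right) \left(- \frac{1}{26322}\right) + 11861 \left(- \frac{1}{30690}\right) = \frac{20629}{13161} - \frac{11861}{30690} = \frac{159000463}{134637030}$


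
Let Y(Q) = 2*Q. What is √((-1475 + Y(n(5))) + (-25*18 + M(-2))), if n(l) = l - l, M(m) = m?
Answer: I*√1927 ≈ 43.898*I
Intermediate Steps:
n(l) = 0
√((-1475 + Y(n(5))) + (-25*18 + M(-2))) = √((-1475 + 2*0) + (-25*18 - 2)) = √((-1475 + 0) + (-450 - 2)) = √(-1475 - 452) = √(-1927) = I*√1927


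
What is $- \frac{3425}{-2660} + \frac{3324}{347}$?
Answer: $\frac{2006063}{184604} \approx 10.867$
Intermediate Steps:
$- \frac{3425}{-2660} + \frac{3324}{347} = \left(-3425\right) \left(- \frac{1}{2660}\right) + 3324 \cdot \frac{1}{347} = \frac{685}{532} + \frac{3324}{347} = \frac{2006063}{184604}$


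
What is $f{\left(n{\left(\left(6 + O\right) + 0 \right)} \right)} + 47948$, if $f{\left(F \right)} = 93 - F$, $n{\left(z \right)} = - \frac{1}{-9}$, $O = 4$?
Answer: $\frac{432368}{9} \approx 48041.0$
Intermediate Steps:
$n{\left(z \right)} = \frac{1}{9}$ ($n{\left(z \right)} = \left(-1\right) \left(- \frac{1}{9}\right) = \frac{1}{9}$)
$f{\left(n{\left(\left(6 + O\right) + 0 \right)} \right)} + 47948 = \left(93 - \frac{1}{9}\right) + 47948 = \frac{836}{9} + 47948 = \frac{432368}{9}$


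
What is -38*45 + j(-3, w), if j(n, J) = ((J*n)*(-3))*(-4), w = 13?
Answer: -2178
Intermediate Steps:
j(n, J) = 12*J*n (j(n, J) = -3*J*n*(-4) = 12*J*n)
-38*45 + j(-3, w) = -38*45 + 12*13*(-3) = -1710 - 468 = -2178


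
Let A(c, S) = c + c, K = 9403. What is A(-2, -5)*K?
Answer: -37612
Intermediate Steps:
A(c, S) = 2*c
A(-2, -5)*K = (2*(-2))*9403 = -4*9403 = -37612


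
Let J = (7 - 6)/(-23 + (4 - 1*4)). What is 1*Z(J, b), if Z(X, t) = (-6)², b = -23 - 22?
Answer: 36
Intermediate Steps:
b = -45
J = -1/23 (J = 1/(-23 + (4 - 4)) = 1/(-23 + 0) = 1/(-23) = 1*(-1/23) = -1/23 ≈ -0.043478)
Z(X, t) = 36
1*Z(J, b) = 1*36 = 36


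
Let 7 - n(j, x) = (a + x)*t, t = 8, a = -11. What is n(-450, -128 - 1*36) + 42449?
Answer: 43856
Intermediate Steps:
n(j, x) = 95 - 8*x (n(j, x) = 7 - (-11 + x)*8 = 7 - (-88 + 8*x) = 7 + (88 - 8*x) = 95 - 8*x)
n(-450, -128 - 1*36) + 42449 = (95 - 8*(-128 - 1*36)) + 42449 = (95 - 8*(-128 - 36)) + 42449 = (95 - 8*(-164)) + 42449 = (95 + 1312) + 42449 = 1407 + 42449 = 43856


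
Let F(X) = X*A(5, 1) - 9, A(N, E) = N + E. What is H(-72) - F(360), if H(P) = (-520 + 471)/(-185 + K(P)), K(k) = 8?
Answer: -380678/177 ≈ -2150.7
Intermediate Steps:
A(N, E) = E + N
F(X) = -9 + 6*X (F(X) = X*(1 + 5) - 9 = X*6 - 9 = 6*X - 9 = -9 + 6*X)
H(P) = 49/177 (H(P) = (-520 + 471)/(-185 + 8) = -49/(-177) = -49*(-1/177) = 49/177)
H(-72) - F(360) = 49/177 - (-9 + 6*360) = 49/177 - (-9 + 2160) = 49/177 - 1*2151 = 49/177 - 2151 = -380678/177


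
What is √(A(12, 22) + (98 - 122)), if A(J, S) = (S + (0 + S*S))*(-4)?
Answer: 32*I*√2 ≈ 45.255*I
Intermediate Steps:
A(J, S) = -4*S - 4*S² (A(J, S) = (S + (0 + S²))*(-4) = (S + S²)*(-4) = -4*S - 4*S²)
√(A(12, 22) + (98 - 122)) = √(-4*22*(1 + 22) + (98 - 122)) = √(-4*22*23 - 24) = √(-2024 - 24) = √(-2048) = 32*I*√2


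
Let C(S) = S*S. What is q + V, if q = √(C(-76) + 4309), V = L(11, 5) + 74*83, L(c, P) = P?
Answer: 6147 + √10085 ≈ 6247.4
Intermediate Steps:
C(S) = S²
V = 6147 (V = 5 + 74*83 = 5 + 6142 = 6147)
q = √10085 (q = √((-76)² + 4309) = √(5776 + 4309) = √10085 ≈ 100.42)
q + V = √10085 + 6147 = 6147 + √10085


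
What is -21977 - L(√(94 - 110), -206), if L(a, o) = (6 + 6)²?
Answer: -22121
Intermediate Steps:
L(a, o) = 144 (L(a, o) = 12² = 144)
-21977 - L(√(94 - 110), -206) = -21977 - 1*144 = -21977 - 144 = -22121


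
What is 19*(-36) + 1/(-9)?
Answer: -6157/9 ≈ -684.11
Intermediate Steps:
19*(-36) + 1/(-9) = -684 - 1/9 = -6157/9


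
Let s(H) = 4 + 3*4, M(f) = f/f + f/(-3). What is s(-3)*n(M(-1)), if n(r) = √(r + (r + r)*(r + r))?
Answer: 32*√19/3 ≈ 46.495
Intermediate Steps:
M(f) = 1 - f/3 (M(f) = 1 + f*(-⅓) = 1 - f/3)
n(r) = √(r + 4*r²) (n(r) = √(r + (2*r)*(2*r)) = √(r + 4*r²))
s(H) = 16 (s(H) = 4 + 12 = 16)
s(-3)*n(M(-1)) = 16*√((1 - ⅓*(-1))*(1 + 4*(1 - ⅓*(-1)))) = 16*√((1 + ⅓)*(1 + 4*(1 + ⅓))) = 16*√(4*(1 + 4*(4/3))/3) = 16*√(4*(1 + 16/3)/3) = 16*√((4/3)*(19/3)) = 16*√(76/9) = 16*(2*√19/3) = 32*√19/3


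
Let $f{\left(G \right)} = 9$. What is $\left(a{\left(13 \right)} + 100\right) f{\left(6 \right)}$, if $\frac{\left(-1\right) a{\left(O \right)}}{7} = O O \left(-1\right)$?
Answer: $11547$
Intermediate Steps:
$a{\left(O \right)} = 7 O^{2}$ ($a{\left(O \right)} = - 7 O O \left(-1\right) = - 7 O^{2} \left(-1\right) = - 7 \left(- O^{2}\right) = 7 O^{2}$)
$\left(a{\left(13 \right)} + 100\right) f{\left(6 \right)} = \left(7 \cdot 13^{2} + 100\right) 9 = \left(7 \cdot 169 + 100\right) 9 = \left(1183 + 100\right) 9 = 1283 \cdot 9 = 11547$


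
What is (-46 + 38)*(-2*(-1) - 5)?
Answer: 24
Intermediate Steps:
(-46 + 38)*(-2*(-1) - 5) = -8*(2 - 5) = -8*(-3) = 24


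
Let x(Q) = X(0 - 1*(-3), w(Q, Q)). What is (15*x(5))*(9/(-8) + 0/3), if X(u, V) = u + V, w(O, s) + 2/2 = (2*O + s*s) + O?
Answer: -2835/4 ≈ -708.75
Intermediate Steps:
w(O, s) = -1 + s² + 3*O (w(O, s) = -1 + ((2*O + s*s) + O) = -1 + ((2*O + s²) + O) = -1 + ((s² + 2*O) + O) = -1 + (s² + 3*O) = -1 + s² + 3*O)
X(u, V) = V + u
x(Q) = 2 + Q² + 3*Q (x(Q) = (-1 + Q² + 3*Q) + (0 - 1*(-3)) = (-1 + Q² + 3*Q) + (0 + 3) = (-1 + Q² + 3*Q) + 3 = 2 + Q² + 3*Q)
(15*x(5))*(9/(-8) + 0/3) = (15*(2 + 5² + 3*5))*(9/(-8) + 0/3) = (15*(2 + 25 + 15))*(9*(-⅛) + 0*(⅓)) = (15*42)*(-9/8 + 0) = 630*(-9/8) = -2835/4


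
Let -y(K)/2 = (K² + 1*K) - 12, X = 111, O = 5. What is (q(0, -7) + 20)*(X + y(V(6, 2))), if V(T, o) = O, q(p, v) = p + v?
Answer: 975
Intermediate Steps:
V(T, o) = 5
y(K) = 24 - 2*K - 2*K² (y(K) = -2*((K² + 1*K) - 12) = -2*((K² + K) - 12) = -2*((K + K²) - 12) = -2*(-12 + K + K²) = 24 - 2*K - 2*K²)
(q(0, -7) + 20)*(X + y(V(6, 2))) = ((0 - 7) + 20)*(111 + (24 - 2*5 - 2*5²)) = (-7 + 20)*(111 + (24 - 10 - 2*25)) = 13*(111 + (24 - 10 - 50)) = 13*(111 - 36) = 13*75 = 975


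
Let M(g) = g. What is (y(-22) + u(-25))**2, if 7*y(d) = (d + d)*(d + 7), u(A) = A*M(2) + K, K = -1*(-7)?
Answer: 128881/49 ≈ 2630.2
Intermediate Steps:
K = 7
u(A) = 7 + 2*A (u(A) = A*2 + 7 = 2*A + 7 = 7 + 2*A)
y(d) = 2*d*(7 + d)/7 (y(d) = ((d + d)*(d + 7))/7 = ((2*d)*(7 + d))/7 = (2*d*(7 + d))/7 = 2*d*(7 + d)/7)
(y(-22) + u(-25))**2 = ((2/7)*(-22)*(7 - 22) + (7 + 2*(-25)))**2 = ((2/7)*(-22)*(-15) + (7 - 50))**2 = (660/7 - 43)**2 = (359/7)**2 = 128881/49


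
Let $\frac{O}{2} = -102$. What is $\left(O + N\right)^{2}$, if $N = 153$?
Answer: $2601$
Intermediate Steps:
$O = -204$ ($O = 2 \left(-102\right) = -204$)
$\left(O + N\right)^{2} = \left(-204 + 153\right)^{2} = \left(-51\right)^{2} = 2601$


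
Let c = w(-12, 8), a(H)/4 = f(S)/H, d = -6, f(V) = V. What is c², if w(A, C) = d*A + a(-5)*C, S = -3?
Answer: 207936/25 ≈ 8317.4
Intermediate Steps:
a(H) = -12/H (a(H) = 4*(-3/H) = -12/H)
w(A, C) = -6*A + 12*C/5 (w(A, C) = -6*A + (-12/(-5))*C = -6*A + (-12*(-⅕))*C = -6*A + 12*C/5)
c = 456/5 (c = -6*(-12) + (12/5)*8 = 72 + 96/5 = 456/5 ≈ 91.200)
c² = (456/5)² = 207936/25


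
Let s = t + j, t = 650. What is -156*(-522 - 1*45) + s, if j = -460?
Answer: 88642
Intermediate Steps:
s = 190 (s = 650 - 460 = 190)
-156*(-522 - 1*45) + s = -156*(-522 - 1*45) + 190 = -156*(-522 - 45) + 190 = -156*(-567) + 190 = 88452 + 190 = 88642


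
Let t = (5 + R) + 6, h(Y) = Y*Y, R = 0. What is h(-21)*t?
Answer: 4851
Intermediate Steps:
h(Y) = Y²
t = 11 (t = (5 + 0) + 6 = 5 + 6 = 11)
h(-21)*t = (-21)²*11 = 441*11 = 4851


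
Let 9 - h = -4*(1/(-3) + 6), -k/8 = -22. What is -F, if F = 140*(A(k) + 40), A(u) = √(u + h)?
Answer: -5600 - 140*√1869/3 ≈ -7617.5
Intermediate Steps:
k = 176 (k = -8*(-22) = 176)
h = 95/3 (h = 9 - (-4)*(1/(-3) + 6) = 9 - (-4)*(-⅓ + 6) = 9 - (-4)*17/3 = 9 - 1*(-68/3) = 9 + 68/3 = 95/3 ≈ 31.667)
A(u) = √(95/3 + u) (A(u) = √(u + 95/3) = √(95/3 + u))
F = 5600 + 140*√1869/3 (F = 140*(√(285 + 9*176)/3 + 40) = 140*(√(285 + 1584)/3 + 40) = 140*(√1869/3 + 40) = 140*(40 + √1869/3) = 5600 + 140*√1869/3 ≈ 7617.5)
-F = -(5600 + 140*√1869/3) = -5600 - 140*√1869/3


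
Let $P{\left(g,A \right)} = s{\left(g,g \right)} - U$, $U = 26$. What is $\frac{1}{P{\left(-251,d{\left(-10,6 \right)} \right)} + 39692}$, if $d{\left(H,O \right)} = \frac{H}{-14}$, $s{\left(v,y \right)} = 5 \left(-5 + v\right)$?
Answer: $\frac{1}{38386} \approx 2.6051 \cdot 10^{-5}$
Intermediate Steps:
$s{\left(v,y \right)} = -25 + 5 v$
$d{\left(H,O \right)} = - \frac{H}{14}$ ($d{\left(H,O \right)} = H \left(- \frac{1}{14}\right) = - \frac{H}{14}$)
$P{\left(g,A \right)} = -51 + 5 g$ ($P{\left(g,A \right)} = \left(-25 + 5 g\right) - 26 = -51 + 5 g$)
$\frac{1}{P{\left(-251,d{\left(-10,6 \right)} \right)} + 39692} = \frac{1}{\left(-51 + 5 \left(-251\right)\right) + 39692} = \frac{1}{\left(-51 - 1255\right) + 39692} = \frac{1}{-1306 + 39692} = \frac{1}{38386}$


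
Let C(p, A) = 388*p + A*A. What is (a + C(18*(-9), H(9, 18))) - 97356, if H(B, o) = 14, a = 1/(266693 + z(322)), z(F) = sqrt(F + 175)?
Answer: -1625880417506477/10160736536 - sqrt(497)/71125155752 ≈ -1.6002e+5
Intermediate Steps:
z(F) = sqrt(175 + F)
a = 1/(266693 + sqrt(497)) (a = 1/(266693 + sqrt(175 + 322)) = 1/(266693 + sqrt(497)) ≈ 3.7493e-6)
C(p, A) = A**2 + 388*p (C(p, A) = 388*p + A**2 = A**2 + 388*p)
(a + C(18*(-9), H(9, 18))) - 97356 = ((38099/10160736536 - sqrt(497)/71125155752) + (14**2 + 388*(18*(-9)))) - 97356 = ((38099/10160736536 - sqrt(497)/71125155752) + (196 + 388*(-162))) - 97356 = ((38099/10160736536 - sqrt(497)/71125155752) + (196 - 62856)) - 97356 = ((38099/10160736536 - sqrt(497)/71125155752) - 62660) - 97356 = (-636671751307661/10160736536 - sqrt(497)/71125155752) - 97356 = -1625880417506477/10160736536 - sqrt(497)/71125155752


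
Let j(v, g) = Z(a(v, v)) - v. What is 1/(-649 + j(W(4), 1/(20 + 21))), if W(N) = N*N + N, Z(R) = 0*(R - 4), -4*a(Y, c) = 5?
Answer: -1/669 ≈ -0.0014948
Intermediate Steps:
a(Y, c) = -5/4 (a(Y, c) = -¼*5 = -5/4)
Z(R) = 0 (Z(R) = 0*(-4 + R) = 0)
W(N) = N + N² (W(N) = N² + N = N + N²)
j(v, g) = -v (j(v, g) = 0 - v = -v)
1/(-649 + j(W(4), 1/(20 + 21))) = 1/(-649 - 4*(1 + 4)) = 1/(-649 - 4*5) = 1/(-649 - 1*20) = 1/(-649 - 20) = 1/(-669) = -1/669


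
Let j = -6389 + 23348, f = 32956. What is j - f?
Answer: -15997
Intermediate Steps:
j = 16959
j - f = 16959 - 1*32956 = 16959 - 32956 = -15997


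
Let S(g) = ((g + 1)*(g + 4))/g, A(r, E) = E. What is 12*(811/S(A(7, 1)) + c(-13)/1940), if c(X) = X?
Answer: 471963/485 ≈ 973.12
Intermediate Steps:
S(g) = (1 + g)*(4 + g)/g (S(g) = ((1 + g)*(4 + g))/g = (1 + g)*(4 + g)/g)
12*(811/S(A(7, 1)) + c(-13)/1940) = 12*(811/(5 + 1 + 4/1) - 13/1940) = 12*(811/(5 + 1 + 4*1) - 13*1/1940) = 12*(811/(5 + 1 + 4) - 13/1940) = 12*(811/10 - 13/1940) = 12*(157321/1940) = 471963/485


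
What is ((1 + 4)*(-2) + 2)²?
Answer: 64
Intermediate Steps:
((1 + 4)*(-2) + 2)² = (5*(-2) + 2)² = (-10 + 2)² = (-8)² = 64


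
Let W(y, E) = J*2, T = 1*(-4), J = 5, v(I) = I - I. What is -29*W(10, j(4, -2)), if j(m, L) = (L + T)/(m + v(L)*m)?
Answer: -290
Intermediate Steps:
v(I) = 0
T = -4
j(m, L) = (-4 + L)/m (j(m, L) = (L - 4)/(m + 0*m) = (-4 + L)/(m + 0) = (-4 + L)/m)
W(y, E) = 10 (W(y, E) = 5*2 = 10)
-29*W(10, j(4, -2)) = -29*10 = -290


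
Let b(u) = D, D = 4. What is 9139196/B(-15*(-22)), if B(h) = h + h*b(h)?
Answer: 415418/75 ≈ 5538.9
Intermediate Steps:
b(u) = 4
B(h) = 5*h (B(h) = h + h*4 = h + 4*h = 5*h)
9139196/B(-15*(-22)) = 9139196/((5*(-15*(-22)))) = 9139196/((5*330)) = 9139196/1650 = 9139196*(1/1650) = 415418/75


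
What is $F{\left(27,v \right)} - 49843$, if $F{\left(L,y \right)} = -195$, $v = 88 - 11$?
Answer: $-50038$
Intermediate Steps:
$v = 77$ ($v = 88 - 11 = 77$)
$F{\left(27,v \right)} - 49843 = -195 - 49843 = -50038$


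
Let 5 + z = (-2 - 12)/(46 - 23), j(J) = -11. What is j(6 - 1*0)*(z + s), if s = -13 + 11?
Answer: 1925/23 ≈ 83.696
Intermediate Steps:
s = -2
z = -129/23 (z = -5 + (-2 - 12)/(46 - 23) = -5 - 14/23 = -129/23 ≈ -5.6087)
j(6 - 1*0)*(z + s) = -11*(-129/23 - 2) = -11*(-175/23) = 1925/23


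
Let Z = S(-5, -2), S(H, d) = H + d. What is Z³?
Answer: -343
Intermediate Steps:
Z = -7 (Z = -5 - 2 = -7)
Z³ = (-7)³ = -343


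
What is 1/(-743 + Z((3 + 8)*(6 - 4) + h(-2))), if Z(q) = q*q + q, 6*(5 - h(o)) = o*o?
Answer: -9/209 ≈ -0.043062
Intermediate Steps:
h(o) = 5 - o**2/6 (h(o) = 5 - o*o/6 = 5 - o**2/6)
Z(q) = q + q**2 (Z(q) = q**2 + q = q + q**2)
1/(-743 + Z((3 + 8)*(6 - 4) + h(-2))) = 1/(-743 + ((3 + 8)*(6 - 4) + (5 - 1/6*(-2)**2))*(1 + ((3 + 8)*(6 - 4) + (5 - 1/6*(-2)**2)))) = 1/(-743 + (11*2 + (5 - 1/6*4))*(1 + (11*2 + (5 - 1/6*4)))) = 1/(-743 + (22 + (5 - 2/3))*(1 + (22 + (5 - 2/3)))) = 1/(-743 + (22 + 13/3)*(1 + (22 + 13/3))) = 1/(-743 + 79*(1 + 79/3)/3) = 1/(-743 + (79/3)*(82/3)) = 1/(-743 + 6478/9) = 1/(-209/9) = -9/209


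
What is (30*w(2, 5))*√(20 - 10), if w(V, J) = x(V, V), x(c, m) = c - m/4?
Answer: 45*√10 ≈ 142.30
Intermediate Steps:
x(c, m) = c - m/4
w(V, J) = 3*V/4 (w(V, J) = V - V/4 = 3*V/4)
(30*w(2, 5))*√(20 - 10) = (30*((¾)*2))*√(20 - 10) = (30*(3/2))*√10 = 45*√10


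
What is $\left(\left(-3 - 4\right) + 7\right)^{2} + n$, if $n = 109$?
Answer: $109$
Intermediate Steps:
$\left(\left(-3 - 4\right) + 7\right)^{2} + n = \left(\left(-3 - 4\right) + 7\right)^{2} + 109 = \left(-7 + 7\right)^{2} + 109 = 0^{2} + 109 = 0 + 109 = 109$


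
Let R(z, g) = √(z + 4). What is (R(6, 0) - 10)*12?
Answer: -120 + 12*√10 ≈ -82.053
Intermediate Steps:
R(z, g) = √(4 + z)
(R(6, 0) - 10)*12 = (√(4 + 6) - 10)*12 = (√10 - 10)*12 = (-10 + √10)*12 = -120 + 12*√10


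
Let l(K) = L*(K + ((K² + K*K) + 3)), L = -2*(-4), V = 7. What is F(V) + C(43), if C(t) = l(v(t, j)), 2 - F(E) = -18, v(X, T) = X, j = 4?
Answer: 29972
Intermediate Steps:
L = 8
F(E) = 20 (F(E) = 2 - 1*(-18) = 2 + 18 = 20)
l(K) = 24 + 8*K + 16*K² (l(K) = 8*(K + ((K² + K*K) + 3)) = 8*(K + ((K² + K²) + 3)) = 8*(K + (2*K² + 3)) = 8*(K + (3 + 2*K²)) = 8*(3 + K + 2*K²) = 24 + 8*K + 16*K²)
C(t) = 24 + 8*t + 16*t²
F(V) + C(43) = 20 + (24 + 8*43 + 16*43²) = 20 + (24 + 344 + 16*1849) = 20 + (24 + 344 + 29584) = 20 + 29952 = 29972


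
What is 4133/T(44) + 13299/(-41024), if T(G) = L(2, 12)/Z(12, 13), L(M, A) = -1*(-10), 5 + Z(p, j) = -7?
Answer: -1017379647/205120 ≈ -4959.9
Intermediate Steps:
Z(p, j) = -12 (Z(p, j) = -5 - 7 = -12)
L(M, A) = 10
T(G) = -⅚ (T(G) = 10/(-12) = 10*(-1/12) = -⅚)
4133/T(44) + 13299/(-41024) = 4133/(-⅚) + 13299/(-41024) = 4133*(-6/5) + 13299*(-1/41024) = -24798/5 - 13299/41024 = -1017379647/205120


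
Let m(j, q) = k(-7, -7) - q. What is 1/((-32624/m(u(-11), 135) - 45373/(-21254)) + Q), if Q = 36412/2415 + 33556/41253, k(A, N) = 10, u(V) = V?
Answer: 5881808049250/1641128262581631 ≈ 0.0035840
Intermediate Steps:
m(j, q) = 10 - q
Q = 175904664/11069555 (Q = 36412*(1/2415) + 33556*(1/41253) = 36412/2415 + 33556/41253 = 175904664/11069555 ≈ 15.891)
1/((-32624/m(u(-11), 135) - 45373/(-21254)) + Q) = 1/((-32624/(10 - 1*135) - 45373/(-21254)) + 175904664/11069555) = 1/((-32624/(10 - 135) - 45373*(-1/21254)) + 175904664/11069555) = 1/((-32624/(-125) + 45373/21254) + 175904664/11069555) = 1/((-32624*(-1/125) + 45373/21254) + 175904664/11069555) = 1/((32624/125 + 45373/21254) + 175904664/11069555) = 1/(699062121/2656750 + 175904664/11069555) = 1/(1641128262581631/5881808049250) = 5881808049250/1641128262581631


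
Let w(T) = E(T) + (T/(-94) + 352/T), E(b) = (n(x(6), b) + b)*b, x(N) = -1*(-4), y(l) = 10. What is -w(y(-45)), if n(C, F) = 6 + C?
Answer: -55247/235 ≈ -235.09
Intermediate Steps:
x(N) = 4
E(b) = b*(10 + b) (E(b) = ((6 + 4) + b)*b = (10 + b)*b = b*(10 + b))
w(T) = 352/T - T/94 + T*(10 + T) (w(T) = T*(10 + T) + (T/(-94) + 352/T) = T*(10 + T) + (T*(-1/94) + 352/T) = T*(10 + T) + (-T/94 + 352/T) = T*(10 + T) + (352/T - T/94) = 352/T - T/94 + T*(10 + T))
-w(y(-45)) = -(10² + 352/10 + (939/94)*10) = -(100 + 352*(⅒) + 4695/47) = -(100 + 176/5 + 4695/47) = -1*55247/235 = -55247/235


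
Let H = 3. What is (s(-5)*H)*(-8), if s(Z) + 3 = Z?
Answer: 192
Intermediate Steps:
s(Z) = -3 + Z
(s(-5)*H)*(-8) = ((-3 - 5)*3)*(-8) = -8*3*(-8) = -24*(-8) = 192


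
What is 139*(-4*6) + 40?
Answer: -3296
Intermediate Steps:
139*(-4*6) + 40 = 139*(-24) + 40 = -3336 + 40 = -3296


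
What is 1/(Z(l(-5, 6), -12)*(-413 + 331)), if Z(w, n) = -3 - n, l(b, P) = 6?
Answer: -1/738 ≈ -0.0013550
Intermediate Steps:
1/(Z(l(-5, 6), -12)*(-413 + 331)) = 1/((-3 - 1*(-12))*(-413 + 331)) = 1/((-3 + 12)*(-82)) = 1/(9*(-82)) = 1/(-738) = -1/738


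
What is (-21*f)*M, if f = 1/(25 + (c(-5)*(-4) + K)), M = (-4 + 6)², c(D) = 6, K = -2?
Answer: 84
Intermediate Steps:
M = 4 (M = 2² = 4)
f = -1 (f = 1/(25 + (6*(-4) - 2)) = 1/(25 + (-24 - 2)) = 1/(25 - 26) = 1/(-1) = -1)
(-21*f)*M = -21*(-1)*4 = 21*4 = 84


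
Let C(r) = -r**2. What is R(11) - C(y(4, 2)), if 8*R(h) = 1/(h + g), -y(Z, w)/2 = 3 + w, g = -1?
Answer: 8001/80 ≈ 100.01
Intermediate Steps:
y(Z, w) = -6 - 2*w (y(Z, w) = -2*(3 + w) = -6 - 2*w)
R(h) = 1/(8*(-1 + h)) (R(h) = 1/(8*(h - 1)) = 1/(8*(-1 + h)))
R(11) - C(y(4, 2)) = 1/(8*(-1 + 11)) - (-1)*(-6 - 2*2)**2 = (1/8)/10 - (-1)*(-6 - 4)**2 = (1/8)*(1/10) - (-1)*(-10)**2 = 1/80 - (-1)*100 = 1/80 - 1*(-100) = 1/80 + 100 = 8001/80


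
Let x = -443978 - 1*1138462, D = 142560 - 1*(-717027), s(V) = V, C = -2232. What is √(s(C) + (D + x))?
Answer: 3*I*√80565 ≈ 851.52*I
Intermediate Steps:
D = 859587 (D = 142560 + 717027 = 859587)
x = -1582440 (x = -443978 - 1138462 = -1582440)
√(s(C) + (D + x)) = √(-2232 + (859587 - 1582440)) = √(-2232 - 722853) = √(-725085) = 3*I*√80565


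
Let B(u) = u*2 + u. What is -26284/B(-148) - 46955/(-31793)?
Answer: 214123808/3529023 ≈ 60.675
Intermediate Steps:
B(u) = 3*u (B(u) = 2*u + u = 3*u)
-26284/B(-148) - 46955/(-31793) = -26284/(3*(-148)) - 46955/(-31793) = -26284/(-444) - 46955*(-1/31793) = -26284*(-1/444) + 46955/31793 = 6571/111 + 46955/31793 = 214123808/3529023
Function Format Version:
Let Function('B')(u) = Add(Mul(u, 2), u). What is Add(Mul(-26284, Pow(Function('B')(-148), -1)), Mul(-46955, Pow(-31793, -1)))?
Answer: Rational(214123808, 3529023) ≈ 60.675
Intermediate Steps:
Function('B')(u) = Mul(3, u) (Function('B')(u) = Add(Mul(2, u), u) = Mul(3, u))
Add(Mul(-26284, Pow(Function('B')(-148), -1)), Mul(-46955, Pow(-31793, -1))) = Add(Mul(-26284, Pow(Mul(3, -148), -1)), Mul(-46955, Pow(-31793, -1))) = Add(Mul(-26284, Pow(-444, -1)), Mul(-46955, Rational(-1, 31793))) = Add(Mul(-26284, Rational(-1, 444)), Rational(46955, 31793)) = Add(Rational(6571, 111), Rational(46955, 31793)) = Rational(214123808, 3529023)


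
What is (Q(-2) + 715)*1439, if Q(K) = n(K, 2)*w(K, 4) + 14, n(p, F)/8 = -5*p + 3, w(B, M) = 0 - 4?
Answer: 450407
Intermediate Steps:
w(B, M) = -4
n(p, F) = 24 - 40*p (n(p, F) = 8*(-5*p + 3) = 8*(3 - 5*p) = 24 - 40*p)
Q(K) = -82 + 160*K (Q(K) = (24 - 40*K)*(-4) + 14 = (-96 + 160*K) + 14 = -82 + 160*K)
(Q(-2) + 715)*1439 = ((-82 + 160*(-2)) + 715)*1439 = ((-82 - 320) + 715)*1439 = (-402 + 715)*1439 = 313*1439 = 450407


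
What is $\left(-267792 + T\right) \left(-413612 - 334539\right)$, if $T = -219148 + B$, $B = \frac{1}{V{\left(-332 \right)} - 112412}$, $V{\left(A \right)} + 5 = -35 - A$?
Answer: $\frac{40845837127780951}{112120} \approx 3.643 \cdot 10^{11}$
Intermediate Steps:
$V{\left(A \right)} = -40 - A$ ($V{\left(A \right)} = -5 - \left(35 + A\right) = -40 - A$)
$B = - \frac{1}{112120}$ ($B = \frac{1}{\left(-40 - -332\right) - 112412} = \frac{1}{\left(-40 + 332\right) - 112412} = \frac{1}{292 - 112412} = \frac{1}{-112120} = - \frac{1}{112120} \approx -8.919 \cdot 10^{-6}$)
$T = - \frac{24570873761}{112120}$ ($T = -219148 - \frac{1}{112120} = - \frac{24570873761}{112120} \approx -2.1915 \cdot 10^{5}$)
$\left(-267792 + T\right) \left(-413612 - 334539\right) = \left(-267792 - \frac{24570873761}{112120}\right) \left(-413612 - 334539\right) = \left(- \frac{54595712801}{112120}\right) \left(-748151\right) = \frac{40845837127780951}{112120}$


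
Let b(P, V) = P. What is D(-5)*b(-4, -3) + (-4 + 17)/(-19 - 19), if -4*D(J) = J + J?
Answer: -393/38 ≈ -10.342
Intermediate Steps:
D(J) = -J/2 (D(J) = -(J + J)/4 = -J/2)
D(-5)*b(-4, -3) + (-4 + 17)/(-19 - 19) = -½*(-5)*(-4) + (-4 + 17)/(-19 - 19) = (5/2)*(-4) + 13/(-38) = -10 + 13*(-1/38) = -10 - 13/38 = -393/38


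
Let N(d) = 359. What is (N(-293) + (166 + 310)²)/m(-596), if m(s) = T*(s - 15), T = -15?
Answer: 15129/611 ≈ 24.761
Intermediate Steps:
m(s) = 225 - 15*s (m(s) = -15*(s - 15) = -15*(-15 + s) = 225 - 15*s)
(N(-293) + (166 + 310)²)/m(-596) = (359 + (166 + 310)²)/(225 - 15*(-596)) = (359 + 476²)/(225 + 8940) = (359 + 226576)/9165 = 226935*(1/9165) = 15129/611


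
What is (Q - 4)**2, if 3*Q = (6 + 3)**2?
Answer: 529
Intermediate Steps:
Q = 27 (Q = (6 + 3)**2/3 = (1/3)*9**2 = (1/3)*81 = 27)
(Q - 4)**2 = (27 - 4)**2 = 23**2 = 529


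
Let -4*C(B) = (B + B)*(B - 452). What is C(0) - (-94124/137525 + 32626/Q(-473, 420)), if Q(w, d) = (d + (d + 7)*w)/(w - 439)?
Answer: -4073073486476/27718301275 ≈ -146.95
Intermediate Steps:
C(B) = -B*(-452 + B)/2 (C(B) = -(B + B)*(B - 452)/4 = -2*B*(-452 + B)/4 = -B*(-452 + B)/2)
Q(w, d) = (d + w*(7 + d))/(-439 + w) (Q(w, d) = (d + (7 + d)*w)/(-439 + w) = (d + w*(7 + d))/(-439 + w))
C(0) - (-94124/137525 + 32626/Q(-473, 420)) = (½)*0*(452 - 1*0) - (-94124/137525 + 32626/(((420 + 7*(-473) + 420*(-473))/(-439 - 473)))) = (½)*0*(452 + 0) - (-94124*1/137525 + 32626/(((420 - 3311 - 198660)/(-912)))) = (½)*0*452 - (-94124/137525 + 32626/((-1/912*(-201551)))) = 0 - (-94124/137525 + 32626/(201551/912)) = 0 - (-94124/137525 + 32626*(912/201551)) = 0 - (-94124/137525 + 29754912/201551) = 0 - 1*4073073486476/27718301275 = 0 - 4073073486476/27718301275 = -4073073486476/27718301275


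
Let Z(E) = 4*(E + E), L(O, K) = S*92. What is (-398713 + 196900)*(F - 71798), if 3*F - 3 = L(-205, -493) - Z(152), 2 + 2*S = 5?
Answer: 14562086099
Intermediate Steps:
S = 3/2 (S = -1 + (1/2)*5 = -1 + 5/2 = 3/2 ≈ 1.5000)
L(O, K) = 138 (L(O, K) = (3/2)*92 = 138)
Z(E) = 8*E (Z(E) = 4*(2*E) = 8*E)
F = -1075/3 (F = 1 + (138 - 8*152)/3 = 1 + (138 - 1*1216)/3 = 1 + (138 - 1216)/3 = 1 + (1/3)*(-1078) = 1 - 1078/3 = -1075/3 ≈ -358.33)
(-398713 + 196900)*(F - 71798) = (-398713 + 196900)*(-1075/3 - 71798) = -201813*(-216469/3) = 14562086099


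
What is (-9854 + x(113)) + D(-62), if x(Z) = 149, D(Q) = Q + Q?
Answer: -9829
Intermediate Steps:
D(Q) = 2*Q
(-9854 + x(113)) + D(-62) = (-9854 + 149) + 2*(-62) = -9705 - 124 = -9829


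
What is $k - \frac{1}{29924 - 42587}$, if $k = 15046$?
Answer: $\frac{190527499}{12663} \approx 15046.0$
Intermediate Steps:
$k - \frac{1}{29924 - 42587} = 15046 - \frac{1}{29924 - 42587} = 15046 - \frac{1}{-12663} = 15046 - - \frac{1}{12663} = 15046 + \frac{1}{12663} = \frac{190527499}{12663}$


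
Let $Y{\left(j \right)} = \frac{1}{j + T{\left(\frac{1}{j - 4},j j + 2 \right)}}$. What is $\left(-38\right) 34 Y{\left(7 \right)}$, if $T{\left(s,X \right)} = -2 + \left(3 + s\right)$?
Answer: $- \frac{3876}{25} \approx -155.04$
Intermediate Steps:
$T{\left(s,X \right)} = 1 + s$
$Y{\left(j \right)} = \frac{1}{1 + j + \frac{1}{-4 + j}}$ ($Y{\left(j \right)} = \frac{1}{j + \left(1 + \frac{1}{j - 4}\right)} = \frac{1}{j + \left(1 + \frac{1}{-4 + j}\right)} = \frac{1}{1 + j + \frac{1}{-4 + j}}$)
$\left(-38\right) 34 Y{\left(7 \right)} = \left(-38\right) 34 \frac{-4 + 7}{-3 + 7 + 7 \left(-4 + 7\right)} = - 1292 \frac{1}{-3 + 7 + 7 \cdot 3} \cdot 3 = - 1292 \frac{1}{-3 + 7 + 21} \cdot 3 = - 1292 \cdot \frac{1}{25} \cdot 3 = \left(-1292\right) \frac{3}{25} = - \frac{3876}{25}$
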